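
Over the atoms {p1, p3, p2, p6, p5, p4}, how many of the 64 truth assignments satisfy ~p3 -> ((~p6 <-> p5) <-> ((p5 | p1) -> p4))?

Initial set: {(~p3 -> ((~p6 <-> p5) <-> ((p5 | p1) -> p4)))}.
(~p3 -> ((~p6 <-> p5) <-> ((p5 | p1) -> p4))): β-rule — branch into ~~p3  //  ((~p6 <-> p5) <-> ((p5 | p1) -> p4)).
  branch 1 (add ~~p3):
    ○ open, literals {p3=true}.
  branch 2 (add ((~p6 <-> p5) <-> ((p5 | p1) -> p4))):
    ((~p6 <-> p5) <-> ((p5 | p1) -> p4)): β-rule — branch into (~p6 <-> p5), ((p5 | p1) -> p4)  //  ~(~p6 <-> p5), ~((p5 | p1) -> p4).
      branch 2.1 (add (~p6 <-> p5), ((p5 | p1) -> p4)):
        (~p6 <-> p5): β-rule — branch into ~p6, p5  //  ~~p6, ~p5.
          branch 2.1.1 (add ~p6, p5):
            ((p5 | p1) -> p4): β-rule — branch into ~(p5 | p1)  //  p4.
              branch 2.1.1.1 (add ~(p5 | p1)):
                ~(p5 | p1): α-rule — add ~p5, ~p1.
                × closes — contains both p5 and ~p5.
              branch 2.1.1.2 (add p4):
                ○ open, literals {p4=true, p5=true, p6=false}.
          branch 2.1.2 (add ~~p6, ~p5):
            ((p5 | p1) -> p4): β-rule — branch into ~(p5 | p1)  //  p4.
              branch 2.1.2.1 (add ~(p5 | p1)):
                ~(p5 | p1): α-rule — add ~p5, ~p1.
                ○ open, literals {p1=false, p5=false, p6=true}.
              branch 2.1.2.2 (add p4):
                ○ open, literals {p4=true, p5=false, p6=true}.
      branch 2.2 (add ~(~p6 <-> p5), ~((p5 | p1) -> p4)):
        ~((p5 | p1) -> p4): α-rule — add (p5 | p1), ~p4.
        ~(~p6 <-> p5): β-rule — branch into ~p6, ~p5  //  ~~p6, p5.
          branch 2.2.1 (add ~p6, ~p5):
            (p5 | p1): β-rule — branch into p5  //  p1.
              branch 2.2.1.1 (add p5):
                × closes — contains both p5 and ~p5.
              branch 2.2.1.2 (add p1):
                ○ open, literals {p1=true, p4=false, p5=false, p6=false}.
          branch 2.2.2 (add ~~p6, p5):
            (p5 | p1): β-rule — branch into p5  //  p1.
              branch 2.2.2.1 (add p5):
                ○ open, literals {p4=false, p5=true, p6=true}.
              branch 2.2.2.2 (add p1):
                ○ open, literals {p1=true, p4=false, p5=true, p6=true}.
2 branches closed, 7 open.
Each open branch fixes some atoms; the unmentioned ones are free. Counting distinct full assignments: branch {p3=true} (p1, p2, p6, p5, p4) contributes 32 new; branch {p4=true, p5=true, p6=false} (p1, p3, p2) contributes 4 new; branch {p1=false, p5=false, p6=true} (p3, p2, p4) contributes 4 new; branch {p4=true, p5=false, p6=true} (p1, p3, p2) contributes 2 new; branch {p1=true, p4=false, p5=false, p6=false} (p3, p2) contributes 2 new; branch {p4=false, p5=true, p6=true} (p1, p3, p2) contributes 4 new; branch {p1=true, p4=false, p5=true, p6=true} (p3, p2) contributes 0 new. Total: 48.

48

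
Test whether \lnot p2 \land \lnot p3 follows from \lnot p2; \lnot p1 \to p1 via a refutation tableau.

Initial set: {\lnot p2; (\lnot p1 \to p1); \lnot (\lnot p2 \land \lnot p3)}.
(\lnot p1 \to p1): β-rule — branch into \lnot \lnot p1  //  p1.
  branch 1 (add \lnot \lnot p1):
    \lnot (\lnot p2 \land \lnot p3): β-rule — branch into \lnot \lnot p2  //  \lnot \lnot p3.
      branch 1.1 (add \lnot \lnot p2):
        × closes — contains both p2 and \lnot p2.
      branch 1.2 (add \lnot \lnot p3):
        ○ open, literals {p1=true, p2=false, p3=true}.
  branch 2 (add p1):
    \lnot (\lnot p2 \land \lnot p3): β-rule — branch into \lnot \lnot p2  //  \lnot \lnot p3.
      branch 2.1 (add \lnot \lnot p2):
        × closes — contains both p2 and \lnot p2.
      branch 2.2 (add \lnot \lnot p3):
        ○ open, literals {p1=true, p2=false, p3=true}.
2 branches closed, 2 open.
An open branch gives a countermodel: p1=true, p2=false, p3=true (unmentioned atoms arbitrary); the premises hold there but the conclusion fails.

No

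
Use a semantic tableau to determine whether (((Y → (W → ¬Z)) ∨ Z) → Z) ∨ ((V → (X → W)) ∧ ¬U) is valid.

Not valid

Assume the negation and expand:
Initial set: {¬((((Y → (W → ¬Z)) ∨ Z) → Z) ∨ ((V → (X → W)) ∧ ¬U))}.
¬((((Y → (W → ¬Z)) ∨ Z) → Z) ∨ ((V → (X → W)) ∧ ¬U)): α-rule — add ¬(((Y → (W → ¬Z)) ∨ Z) → Z), ¬((V → (X → W)) ∧ ¬U).
¬(((Y → (W → ¬Z)) ∨ Z) → Z): α-rule — add ((Y → (W → ¬Z)) ∨ Z), ¬Z.
¬((V → (X → W)) ∧ ¬U): β-rule — branch into ¬(V → (X → W))  //  ¬¬U.
  branch 1 (add ¬(V → (X → W))):
    ¬(V → (X → W)): α-rule — add V, ¬(X → W).
    ¬(X → W): α-rule — add X, ¬W.
    ((Y → (W → ¬Z)) ∨ Z): β-rule — branch into (Y → (W → ¬Z))  //  Z.
      branch 1.1 (add (Y → (W → ¬Z))):
        (Y → (W → ¬Z)): β-rule — branch into ¬Y  //  (W → ¬Z).
          branch 1.1.1 (add ¬Y):
            ○ open, literals {V=1, W=0, X=1, Y=0, Z=0}.
          branch 1.1.2 (add (W → ¬Z)):
            (W → ¬Z): β-rule — branch into ¬W  //  ¬Z.
              branch 1.1.2.1 (add ¬W):
                ○ open, literals {V=1, W=0, X=1, Z=0}.
              branch 1.1.2.2 (add ¬Z):
                ○ open, literals {V=1, W=0, X=1, Z=0}.
      branch 1.2 (add Z):
        × closes — contains both Z and ¬Z.
  branch 2 (add ¬¬U):
    ((Y → (W → ¬Z)) ∨ Z): β-rule — branch into (Y → (W → ¬Z))  //  Z.
      branch 2.1 (add (Y → (W → ¬Z))):
        (Y → (W → ¬Z)): β-rule — branch into ¬Y  //  (W → ¬Z).
          branch 2.1.1 (add ¬Y):
            ○ open, literals {U=1, Y=0, Z=0}.
          branch 2.1.2 (add (W → ¬Z)):
            (W → ¬Z): β-rule — branch into ¬W  //  ¬Z.
              branch 2.1.2.1 (add ¬W):
                ○ open, literals {U=1, W=0, Z=0}.
              branch 2.1.2.2 (add ¬Z):
                ○ open, literals {U=1, Z=0}.
      branch 2.2 (add Z):
        × closes — contains both Z and ¬Z.
2 branches closed, 6 open.
An open branch gives a countermodel: V=1, W=0, X=1, Y=0, Z=0 (unmentioned atoms arbitrary); under it the original formula is false.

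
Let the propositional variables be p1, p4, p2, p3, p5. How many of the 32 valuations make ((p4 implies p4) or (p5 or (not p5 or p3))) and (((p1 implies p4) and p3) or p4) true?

20

Initial set: {(((p4 implies p4) or (p5 or (not p5 or p3))) and (((p1 implies p4) and p3) or p4))}.
(((p4 implies p4) or (p5 or (not p5 or p3))) and (((p1 implies p4) and p3) or p4)): α-rule — add ((p4 implies p4) or (p5 or (not p5 or p3))), (((p1 implies p4) and p3) or p4).
((p4 implies p4) or (p5 or (not p5 or p3))): β-rule — branch into (p4 implies p4)  //  (p5 or (not p5 or p3)).
  branch 1 (add (p4 implies p4)):
    (((p1 implies p4) and p3) or p4): β-rule — branch into ((p1 implies p4) and p3)  //  p4.
      branch 1.1 (add ((p1 implies p4) and p3)):
        ((p1 implies p4) and p3): α-rule — add (p1 implies p4), p3.
        (p4 implies p4): β-rule — branch into not p4  //  p4.
          branch 1.1.1 (add not p4):
            (p1 implies p4): β-rule — branch into not p1  //  p4.
              branch 1.1.1.1 (add not p1):
                ○ open, literals {p1=0, p3=1, p4=0}.
              branch 1.1.1.2 (add p4):
                × closes — contains both p4 and not p4.
          branch 1.1.2 (add p4):
            (p1 implies p4): β-rule — branch into not p1  //  p4.
              branch 1.1.2.1 (add not p1):
                ○ open, literals {p1=0, p3=1, p4=1}.
              branch 1.1.2.2 (add p4):
                ○ open, literals {p3=1, p4=1}.
      branch 1.2 (add p4):
        (p4 implies p4): β-rule — branch into not p4  //  p4.
          branch 1.2.1 (add not p4):
            × closes — contains both p4 and not p4.
          branch 1.2.2 (add p4):
            ○ open, literals {p4=1}.
  branch 2 (add (p5 or (not p5 or p3))):
    (((p1 implies p4) and p3) or p4): β-rule — branch into ((p1 implies p4) and p3)  //  p4.
      branch 2.1 (add ((p1 implies p4) and p3)):
        ((p1 implies p4) and p3): α-rule — add (p1 implies p4), p3.
        (p5 or (not p5 or p3)): β-rule — branch into p5  //  (not p5 or p3).
          branch 2.1.1 (add p5):
            (p1 implies p4): β-rule — branch into not p1  //  p4.
              branch 2.1.1.1 (add not p1):
                ○ open, literals {p1=0, p3=1, p5=1}.
              branch 2.1.1.2 (add p4):
                ○ open, literals {p3=1, p4=1, p5=1}.
          branch 2.1.2 (add (not p5 or p3)):
            (p1 implies p4): β-rule — branch into not p1  //  p4.
              branch 2.1.2.1 (add not p1):
                (not p5 or p3): β-rule — branch into not p5  //  p3.
                  branch 2.1.2.1.1 (add not p5):
                    ○ open, literals {p1=0, p3=1, p5=0}.
                  branch 2.1.2.1.2 (add p3):
                    ○ open, literals {p1=0, p3=1}.
              branch 2.1.2.2 (add p4):
                (not p5 or p3): β-rule — branch into not p5  //  p3.
                  branch 2.1.2.2.1 (add not p5):
                    ○ open, literals {p3=1, p4=1, p5=0}.
                  branch 2.1.2.2.2 (add p3):
                    ○ open, literals {p3=1, p4=1}.
      branch 2.2 (add p4):
        (p5 or (not p5 or p3)): β-rule — branch into p5  //  (not p5 or p3).
          branch 2.2.1 (add p5):
            ○ open, literals {p4=1, p5=1}.
          branch 2.2.2 (add (not p5 or p3)):
            (not p5 or p3): β-rule — branch into not p5  //  p3.
              branch 2.2.2.1 (add not p5):
                ○ open, literals {p4=1, p5=0}.
              branch 2.2.2.2 (add p3):
                ○ open, literals {p3=1, p4=1}.
2 branches closed, 13 open.
Each open branch fixes some atoms; the unmentioned ones are free. Counting distinct full assignments: branch {p1=0, p3=1, p4=0} (p2, p5) contributes 4 new; branch {p1=0, p3=1, p4=1} (p2, p5) contributes 4 new; branch {p3=1, p4=1} (p1, p2, p5) contributes 4 new; branch {p4=1} (p1, p2, p3, p5) contributes 8 new; branch {p1=0, p3=1, p5=1} (p4, p2) contributes 0 new; branch {p3=1, p4=1, p5=1} (p1, p2) contributes 0 new; branch {p1=0, p3=1, p5=0} (p4, p2) contributes 0 new; branch {p1=0, p3=1} (p4, p2, p5) contributes 0 new; branch {p3=1, p4=1, p5=0} (p1, p2) contributes 0 new; branch {p3=1, p4=1} (p1, p2, p5) contributes 0 new; branch {p4=1, p5=1} (p1, p2, p3) contributes 0 new; branch {p4=1, p5=0} (p1, p2, p3) contributes 0 new; branch {p3=1, p4=1} (p1, p2, p5) contributes 0 new. Total: 20.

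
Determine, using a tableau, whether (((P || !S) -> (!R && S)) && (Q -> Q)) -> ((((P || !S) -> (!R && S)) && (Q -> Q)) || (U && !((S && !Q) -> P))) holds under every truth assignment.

Valid

Assume the negation and expand:
Initial set: {F ((((P || !S) -> (!R && S)) && (Q -> Q)) -> ((((P || !S) -> (!R && S)) && (Q -> Q)) || (U && !((S && !Q) -> P))))}.
F ((((P || !S) -> (!R && S)) && (Q -> Q)) -> ((((P || !S) -> (!R && S)) && (Q -> Q)) || (U && !((S && !Q) -> P)))): α-rule — add T (((P || !S) -> (!R && S)) && (Q -> Q)), F ((((P || !S) -> (!R && S)) && (Q -> Q)) || (U && !((S && !Q) -> P))).
T (((P || !S) -> (!R && S)) && (Q -> Q)): α-rule — add T ((P || !S) -> (!R && S)), T (Q -> Q).
F ((((P || !S) -> (!R && S)) && (Q -> Q)) || (U && !((S && !Q) -> P))): α-rule — add F (((P || !S) -> (!R && S)) && (Q -> Q)), F (U && !((S && !Q) -> P)).
T ((P || !S) -> (!R && S)): β-rule — branch into F (P || !S)  //  T (!R && S).
  branch 1 (add F (P || !S)):
    F (P || !S): α-rule — add F P, F !S.
    T (Q -> Q): β-rule — branch into F Q  //  T Q.
      branch 1.1 (add F Q):
        F (((P || !S) -> (!R && S)) && (Q -> Q)): β-rule — branch into F ((P || !S) -> (!R && S))  //  F (Q -> Q).
          branch 1.1.1 (add F ((P || !S) -> (!R && S))):
            F ((P || !S) -> (!R && S)): α-rule — add T (P || !S), F (!R && S).
            F (U && !((S && !Q) -> P)): β-rule — branch into F U  //  F !((S && !Q) -> P).
              branch 1.1.1.1 (add F U):
                T (P || !S): β-rule — branch into T P  //  T !S.
                  branch 1.1.1.1.1 (add T P):
                    × closes — contains both P and !P.
                  branch 1.1.1.1.2 (add T !S):
                    × closes — contains both S and !S.
              branch 1.1.1.2 (add F !((S && !Q) -> P)):
                T (P || !S): β-rule — branch into T P  //  T !S.
                  branch 1.1.1.2.1 (add T P):
                    × closes — contains both P and !P.
                  branch 1.1.1.2.2 (add T !S):
                    × closes — contains both S and !S.
          branch 1.1.2 (add F (Q -> Q)):
            F (Q -> Q): α-rule — add T Q, F Q.
            × closes — contains both Q and !Q.
      branch 1.2 (add T Q):
        F (((P || !S) -> (!R && S)) && (Q -> Q)): β-rule — branch into F ((P || !S) -> (!R && S))  //  F (Q -> Q).
          branch 1.2.1 (add F ((P || !S) -> (!R && S))):
            F ((P || !S) -> (!R && S)): α-rule — add T (P || !S), F (!R && S).
            F (U && !((S && !Q) -> P)): β-rule — branch into F U  //  F !((S && !Q) -> P).
              branch 1.2.1.1 (add F U):
                T (P || !S): β-rule — branch into T P  //  T !S.
                  branch 1.2.1.1.1 (add T P):
                    × closes — contains both P and !P.
                  branch 1.2.1.1.2 (add T !S):
                    × closes — contains both S and !S.
              branch 1.2.1.2 (add F !((S && !Q) -> P)):
                T (P || !S): β-rule — branch into T P  //  T !S.
                  branch 1.2.1.2.1 (add T P):
                    × closes — contains both P and !P.
                  branch 1.2.1.2.2 (add T !S):
                    × closes — contains both S and !S.
          branch 1.2.2 (add F (Q -> Q)):
            F (Q -> Q): α-rule — add T Q, F Q.
            × closes — contains both Q and !Q.
  branch 2 (add T (!R && S)):
    T (!R && S): α-rule — add T !R, T S.
    T (Q -> Q): β-rule — branch into F Q  //  T Q.
      branch 2.1 (add F Q):
        F (((P || !S) -> (!R && S)) && (Q -> Q)): β-rule — branch into F ((P || !S) -> (!R && S))  //  F (Q -> Q).
          branch 2.1.1 (add F ((P || !S) -> (!R && S))):
            F ((P || !S) -> (!R && S)): α-rule — add T (P || !S), F (!R && S).
            F (U && !((S && !Q) -> P)): β-rule — branch into F U  //  F !((S && !Q) -> P).
              branch 2.1.1.1 (add F U):
                T (P || !S): β-rule — branch into T P  //  T !S.
                  branch 2.1.1.1.1 (add T P):
                    F (!R && S): β-rule — branch into F !R  //  F S.
                      branch 2.1.1.1.1.1 (add F !R):
                        × closes — contains both R and !R.
                      branch 2.1.1.1.1.2 (add F S):
                        × closes — contains both S and !S.
                  branch 2.1.1.1.2 (add T !S):
                    × closes — contains both S and !S.
              branch 2.1.1.2 (add F !((S && !Q) -> P)):
                T (P || !S): β-rule — branch into T P  //  T !S.
                  branch 2.1.1.2.1 (add T P):
                    F (!R && S): β-rule — branch into F !R  //  F S.
                      branch 2.1.1.2.1.1 (add F !R):
                        × closes — contains both R and !R.
                      branch 2.1.1.2.1.2 (add F S):
                        × closes — contains both S and !S.
                  branch 2.1.1.2.2 (add T !S):
                    × closes — contains both S and !S.
          branch 2.1.2 (add F (Q -> Q)):
            F (Q -> Q): α-rule — add T Q, F Q.
            × closes — contains both Q and !Q.
      branch 2.2 (add T Q):
        F (((P || !S) -> (!R && S)) && (Q -> Q)): β-rule — branch into F ((P || !S) -> (!R && S))  //  F (Q -> Q).
          branch 2.2.1 (add F ((P || !S) -> (!R && S))):
            F ((P || !S) -> (!R && S)): α-rule — add T (P || !S), F (!R && S).
            F (U && !((S && !Q) -> P)): β-rule — branch into F U  //  F !((S && !Q) -> P).
              branch 2.2.1.1 (add F U):
                T (P || !S): β-rule — branch into T P  //  T !S.
                  branch 2.2.1.1.1 (add T P):
                    F (!R && S): β-rule — branch into F !R  //  F S.
                      branch 2.2.1.1.1.1 (add F !R):
                        × closes — contains both R and !R.
                      branch 2.2.1.1.1.2 (add F S):
                        × closes — contains both S and !S.
                  branch 2.2.1.1.2 (add T !S):
                    × closes — contains both S and !S.
              branch 2.2.1.2 (add F !((S && !Q) -> P)):
                T (P || !S): β-rule — branch into T P  //  T !S.
                  branch 2.2.1.2.1 (add T P):
                    F (!R && S): β-rule — branch into F !R  //  F S.
                      branch 2.2.1.2.1.1 (add F !R):
                        × closes — contains both R and !R.
                      branch 2.2.1.2.1.2 (add F S):
                        × closes — contains both S and !S.
                  branch 2.2.1.2.2 (add T !S):
                    × closes — contains both S and !S.
          branch 2.2.2 (add F (Q -> Q)):
            F (Q -> Q): α-rule — add T Q, F Q.
            × closes — contains both Q and !Q.
All 24 branches close.
Every branch closed, so the negation is unsatisfiable and the formula is valid.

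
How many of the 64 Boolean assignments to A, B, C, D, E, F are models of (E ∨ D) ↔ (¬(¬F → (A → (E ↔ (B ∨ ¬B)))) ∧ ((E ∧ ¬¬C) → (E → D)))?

16

Initial set: {((E ∨ D) ↔ (¬(¬F → (A → (E ↔ (B ∨ ¬B)))) ∧ ((E ∧ ¬¬C) → (E → D))))}.
((E ∨ D) ↔ (¬(¬F → (A → (E ↔ (B ∨ ¬B)))) ∧ ((E ∧ ¬¬C) → (E → D)))): β-rule — branch into (E ∨ D), (¬(¬F → (A → (E ↔ (B ∨ ¬B)))) ∧ ((E ∧ ¬¬C) → (E → D)))  //  ¬(E ∨ D), ¬(¬(¬F → (A → (E ↔ (B ∨ ¬B)))) ∧ ((E ∧ ¬¬C) → (E → D))).
  branch 1 (add (E ∨ D), (¬(¬F → (A → (E ↔ (B ∨ ¬B)))) ∧ ((E ∧ ¬¬C) → (E → D)))):
    (¬(¬F → (A → (E ↔ (B ∨ ¬B)))) ∧ ((E ∧ ¬¬C) → (E → D))): α-rule — add ¬(¬F → (A → (E ↔ (B ∨ ¬B)))), ((E ∧ ¬¬C) → (E → D)).
    ¬(¬F → (A → (E ↔ (B ∨ ¬B)))): α-rule — add ¬F, ¬(A → (E ↔ (B ∨ ¬B))).
    ¬(A → (E ↔ (B ∨ ¬B))): α-rule — add A, ¬(E ↔ (B ∨ ¬B)).
    (E ∨ D): β-rule — branch into E  //  D.
      branch 1.1 (add E):
        ((E ∧ ¬¬C) → (E → D)): β-rule — branch into ¬(E ∧ ¬¬C)  //  (E → D).
          branch 1.1.1 (add ¬(E ∧ ¬¬C)):
            ¬(E ↔ (B ∨ ¬B)): β-rule — branch into E, ¬(B ∨ ¬B)  //  ¬E, (B ∨ ¬B).
              branch 1.1.1.1 (add E, ¬(B ∨ ¬B)):
                ¬(B ∨ ¬B): α-rule — add ¬B, ¬¬B.
                × closes — contains both B and ¬B.
              branch 1.1.1.2 (add ¬E, (B ∨ ¬B)):
                × closes — contains both E and ¬E.
          branch 1.1.2 (add (E → D)):
            ¬(E ↔ (B ∨ ¬B)): β-rule — branch into E, ¬(B ∨ ¬B)  //  ¬E, (B ∨ ¬B).
              branch 1.1.2.1 (add E, ¬(B ∨ ¬B)):
                ¬(B ∨ ¬B): α-rule — add ¬B, ¬¬B.
                × closes — contains both B and ¬B.
              branch 1.1.2.2 (add ¬E, (B ∨ ¬B)):
                × closes — contains both E and ¬E.
      branch 1.2 (add D):
        ((E ∧ ¬¬C) → (E → D)): β-rule — branch into ¬(E ∧ ¬¬C)  //  (E → D).
          branch 1.2.1 (add ¬(E ∧ ¬¬C)):
            ¬(E ↔ (B ∨ ¬B)): β-rule — branch into E, ¬(B ∨ ¬B)  //  ¬E, (B ∨ ¬B).
              branch 1.2.1.1 (add E, ¬(B ∨ ¬B)):
                ¬(B ∨ ¬B): α-rule — add ¬B, ¬¬B.
                × closes — contains both B and ¬B.
              branch 1.2.1.2 (add ¬E, (B ∨ ¬B)):
                ¬(E ∧ ¬¬C): β-rule — branch into ¬E  //  ¬¬¬C.
                  branch 1.2.1.2.1 (add ¬E):
                    (B ∨ ¬B): β-rule — branch into B  //  ¬B.
                      branch 1.2.1.2.1.1 (add B):
                        ○ open, literals {A=1, B=1, D=1, E=0, F=0}.
                      branch 1.2.1.2.1.2 (add ¬B):
                        ○ open, literals {A=1, B=0, D=1, E=0, F=0}.
                  branch 1.2.1.2.2 (add ¬¬¬C):
                    ¬¬¬C: drop double negation, giving ¬C.
                    (B ∨ ¬B): β-rule — branch into B  //  ¬B.
                      branch 1.2.1.2.2.1 (add B):
                        ○ open, literals {A=1, B=1, C=0, D=1, E=0, F=0}.
                      branch 1.2.1.2.2.2 (add ¬B):
                        ○ open, literals {A=1, B=0, C=0, D=1, E=0, F=0}.
          branch 1.2.2 (add (E → D)):
            ¬(E ↔ (B ∨ ¬B)): β-rule — branch into E, ¬(B ∨ ¬B)  //  ¬E, (B ∨ ¬B).
              branch 1.2.2.1 (add E, ¬(B ∨ ¬B)):
                ¬(B ∨ ¬B): α-rule — add ¬B, ¬¬B.
                × closes — contains both B and ¬B.
              branch 1.2.2.2 (add ¬E, (B ∨ ¬B)):
                (E → D): β-rule — branch into ¬E  //  D.
                  branch 1.2.2.2.1 (add ¬E):
                    (B ∨ ¬B): β-rule — branch into B  //  ¬B.
                      branch 1.2.2.2.1.1 (add B):
                        ○ open, literals {A=1, B=1, D=1, E=0, F=0}.
                      branch 1.2.2.2.1.2 (add ¬B):
                        ○ open, literals {A=1, B=0, D=1, E=0, F=0}.
                  branch 1.2.2.2.2 (add D):
                    (B ∨ ¬B): β-rule — branch into B  //  ¬B.
                      branch 1.2.2.2.2.1 (add B):
                        ○ open, literals {A=1, B=1, D=1, E=0, F=0}.
                      branch 1.2.2.2.2.2 (add ¬B):
                        ○ open, literals {A=1, B=0, D=1, E=0, F=0}.
  branch 2 (add ¬(E ∨ D), ¬(¬(¬F → (A → (E ↔ (B ∨ ¬B)))) ∧ ((E ∧ ¬¬C) → (E → D)))):
    ¬(E ∨ D): α-rule — add ¬E, ¬D.
    ¬(¬(¬F → (A → (E ↔ (B ∨ ¬B)))) ∧ ((E ∧ ¬¬C) → (E → D))): β-rule — branch into ¬¬(¬F → (A → (E ↔ (B ∨ ¬B))))  //  ¬((E ∧ ¬¬C) → (E → D)).
      branch 2.1 (add ¬¬(¬F → (A → (E ↔ (B ∨ ¬B))))):
        ¬¬(¬F → (A → (E ↔ (B ∨ ¬B)))): β-rule — branch into ¬¬F  //  (A → (E ↔ (B ∨ ¬B))).
          branch 2.1.1 (add ¬¬F):
            ○ open, literals {D=0, E=0, F=1}.
          branch 2.1.2 (add (A → (E ↔ (B ∨ ¬B)))):
            (A → (E ↔ (B ∨ ¬B))): β-rule — branch into ¬A  //  (E ↔ (B ∨ ¬B)).
              branch 2.1.2.1 (add ¬A):
                ○ open, literals {A=0, D=0, E=0}.
              branch 2.1.2.2 (add (E ↔ (B ∨ ¬B))):
                (E ↔ (B ∨ ¬B)): β-rule — branch into E, (B ∨ ¬B)  //  ¬E, ¬(B ∨ ¬B).
                  branch 2.1.2.2.1 (add E, (B ∨ ¬B)):
                    × closes — contains both E and ¬E.
                  branch 2.1.2.2.2 (add ¬E, ¬(B ∨ ¬B)):
                    ¬(B ∨ ¬B): α-rule — add ¬B, ¬¬B.
                    × closes — contains both B and ¬B.
      branch 2.2 (add ¬((E ∧ ¬¬C) → (E → D))):
        ¬((E ∧ ¬¬C) → (E → D)): α-rule — add (E ∧ ¬¬C), ¬(E → D).
        (E ∧ ¬¬C): α-rule — add E, ¬¬C.
        × closes — contains both E and ¬E.
9 branches closed, 10 open.
Each open branch fixes some atoms; the unmentioned ones are free. Counting distinct full assignments: branch {A=1, B=1, D=1, E=0, F=0} (C) contributes 2 new; branch {A=1, B=0, D=1, E=0, F=0} (C) contributes 2 new; branch {A=1, B=1, C=0, D=1, E=0, F=0} (none free) contributes 0 new; branch {A=1, B=0, C=0, D=1, E=0, F=0} (none free) contributes 0 new; branch {A=1, B=1, D=1, E=0, F=0} (C) contributes 0 new; branch {A=1, B=0, D=1, E=0, F=0} (C) contributes 0 new; branch {A=1, B=1, D=1, E=0, F=0} (C) contributes 0 new; branch {A=1, B=0, D=1, E=0, F=0} (C) contributes 0 new; branch {D=0, E=0, F=1} (A, B, C) contributes 8 new; branch {A=0, D=0, E=0} (B, C, F) contributes 4 new. Total: 16.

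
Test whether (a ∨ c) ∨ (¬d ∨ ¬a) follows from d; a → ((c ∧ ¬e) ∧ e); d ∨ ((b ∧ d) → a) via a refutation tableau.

Yes

Initial set: {d; (a → ((c ∧ ¬e) ∧ e)); (d ∨ ((b ∧ d) → a)); ¬((a ∨ c) ∨ (¬d ∨ ¬a))}.
¬((a ∨ c) ∨ (¬d ∨ ¬a)): α-rule — add ¬(a ∨ c), ¬(¬d ∨ ¬a).
¬(a ∨ c): α-rule — add ¬a, ¬c.
¬(¬d ∨ ¬a): α-rule — add ¬¬d, ¬¬a.
× closes — contains both a and ¬a.
All 1 branch closes.
Every branch closed, so the premises entail the conclusion.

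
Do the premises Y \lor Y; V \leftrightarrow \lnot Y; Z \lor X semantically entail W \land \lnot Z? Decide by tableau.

No

Initial set: {(Y \lor Y); (V \leftrightarrow \lnot Y); (Z \lor X); \lnot (W \land \lnot Z)}.
(Y \lor Y): β-rule — branch into Y  //  Y.
  branch 1 (add Y):
    (V \leftrightarrow \lnot Y): β-rule — branch into V, \lnot Y  //  \lnot V, \lnot \lnot Y.
      branch 1.1 (add V, \lnot Y):
        × closes — contains both Y and \lnot Y.
      branch 1.2 (add \lnot V, \lnot \lnot Y):
        (Z \lor X): β-rule — branch into Z  //  X.
          branch 1.2.1 (add Z):
            \lnot (W \land \lnot Z): β-rule — branch into \lnot W  //  \lnot \lnot Z.
              branch 1.2.1.1 (add \lnot W):
                ○ open, literals {V=false, W=false, Y=true, Z=true}.
              branch 1.2.1.2 (add \lnot \lnot Z):
                ○ open, literals {V=false, Y=true, Z=true}.
          branch 1.2.2 (add X):
            \lnot (W \land \lnot Z): β-rule — branch into \lnot W  //  \lnot \lnot Z.
              branch 1.2.2.1 (add \lnot W):
                ○ open, literals {V=false, W=false, X=true, Y=true}.
              branch 1.2.2.2 (add \lnot \lnot Z):
                ○ open, literals {V=false, X=true, Y=true, Z=true}.
  branch 2 (add Y):
    (V \leftrightarrow \lnot Y): β-rule — branch into V, \lnot Y  //  \lnot V, \lnot \lnot Y.
      branch 2.1 (add V, \lnot Y):
        × closes — contains both Y and \lnot Y.
      branch 2.2 (add \lnot V, \lnot \lnot Y):
        (Z \lor X): β-rule — branch into Z  //  X.
          branch 2.2.1 (add Z):
            \lnot (W \land \lnot Z): β-rule — branch into \lnot W  //  \lnot \lnot Z.
              branch 2.2.1.1 (add \lnot W):
                ○ open, literals {V=false, W=false, Y=true, Z=true}.
              branch 2.2.1.2 (add \lnot \lnot Z):
                ○ open, literals {V=false, Y=true, Z=true}.
          branch 2.2.2 (add X):
            \lnot (W \land \lnot Z): β-rule — branch into \lnot W  //  \lnot \lnot Z.
              branch 2.2.2.1 (add \lnot W):
                ○ open, literals {V=false, W=false, X=true, Y=true}.
              branch 2.2.2.2 (add \lnot \lnot Z):
                ○ open, literals {V=false, X=true, Y=true, Z=true}.
2 branches closed, 8 open.
An open branch gives a countermodel: V=false, W=false, Y=true, Z=true (unmentioned atoms arbitrary); the premises hold there but the conclusion fails.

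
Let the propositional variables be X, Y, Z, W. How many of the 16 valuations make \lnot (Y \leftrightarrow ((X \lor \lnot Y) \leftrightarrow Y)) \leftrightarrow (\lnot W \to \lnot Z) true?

6

Initial set: {(\lnot (Y \leftrightarrow ((X \lor \lnot Y) \leftrightarrow Y)) \leftrightarrow (\lnot W \to \lnot Z))}.
(\lnot (Y \leftrightarrow ((X \lor \lnot Y) \leftrightarrow Y)) \leftrightarrow (\lnot W \to \lnot Z)): β-rule — branch into \lnot (Y \leftrightarrow ((X \lor \lnot Y) \leftrightarrow Y)), (\lnot W \to \lnot Z)  //  \lnot \lnot (Y \leftrightarrow ((X \lor \lnot Y) \leftrightarrow Y)), \lnot (\lnot W \to \lnot Z).
  branch 1 (add \lnot (Y \leftrightarrow ((X \lor \lnot Y) \leftrightarrow Y)), (\lnot W \to \lnot Z)):
    \lnot (Y \leftrightarrow ((X \lor \lnot Y) \leftrightarrow Y)): β-rule — branch into Y, \lnot ((X \lor \lnot Y) \leftrightarrow Y)  //  \lnot Y, ((X \lor \lnot Y) \leftrightarrow Y).
      branch 1.1 (add Y, \lnot ((X \lor \lnot Y) \leftrightarrow Y)):
        (\lnot W \to \lnot Z): β-rule — branch into \lnot \lnot W  //  \lnot Z.
          branch 1.1.1 (add \lnot \lnot W):
            \lnot ((X \lor \lnot Y) \leftrightarrow Y): β-rule — branch into (X \lor \lnot Y), \lnot Y  //  \lnot (X \lor \lnot Y), Y.
              branch 1.1.1.1 (add (X \lor \lnot Y), \lnot Y):
                × closes — contains both Y and \lnot Y.
              branch 1.1.1.2 (add \lnot (X \lor \lnot Y), Y):
                \lnot (X \lor \lnot Y): α-rule — add \lnot X, \lnot \lnot Y.
                ○ open, literals {W=1, X=0, Y=1}.
          branch 1.1.2 (add \lnot Z):
            \lnot ((X \lor \lnot Y) \leftrightarrow Y): β-rule — branch into (X \lor \lnot Y), \lnot Y  //  \lnot (X \lor \lnot Y), Y.
              branch 1.1.2.1 (add (X \lor \lnot Y), \lnot Y):
                × closes — contains both Y and \lnot Y.
              branch 1.1.2.2 (add \lnot (X \lor \lnot Y), Y):
                \lnot (X \lor \lnot Y): α-rule — add \lnot X, \lnot \lnot Y.
                ○ open, literals {X=0, Y=1, Z=0}.
      branch 1.2 (add \lnot Y, ((X \lor \lnot Y) \leftrightarrow Y)):
        (\lnot W \to \lnot Z): β-rule — branch into \lnot \lnot W  //  \lnot Z.
          branch 1.2.1 (add \lnot \lnot W):
            ((X \lor \lnot Y) \leftrightarrow Y): β-rule — branch into (X \lor \lnot Y), Y  //  \lnot (X \lor \lnot Y), \lnot Y.
              branch 1.2.1.1 (add (X \lor \lnot Y), Y):
                × closes — contains both Y and \lnot Y.
              branch 1.2.1.2 (add \lnot (X \lor \lnot Y), \lnot Y):
                \lnot (X \lor \lnot Y): α-rule — add \lnot X, \lnot \lnot Y.
                × closes — contains both Y and \lnot Y.
          branch 1.2.2 (add \lnot Z):
            ((X \lor \lnot Y) \leftrightarrow Y): β-rule — branch into (X \lor \lnot Y), Y  //  \lnot (X \lor \lnot Y), \lnot Y.
              branch 1.2.2.1 (add (X \lor \lnot Y), Y):
                × closes — contains both Y and \lnot Y.
              branch 1.2.2.2 (add \lnot (X \lor \lnot Y), \lnot Y):
                \lnot (X \lor \lnot Y): α-rule — add \lnot X, \lnot \lnot Y.
                × closes — contains both Y and \lnot Y.
  branch 2 (add \lnot \lnot (Y \leftrightarrow ((X \lor \lnot Y) \leftrightarrow Y)), \lnot (\lnot W \to \lnot Z)):
    \lnot (\lnot W \to \lnot Z): α-rule — add \lnot W, \lnot \lnot Z.
    \lnot \lnot (Y \leftrightarrow ((X \lor \lnot Y) \leftrightarrow Y)): β-rule — branch into Y, ((X \lor \lnot Y) \leftrightarrow Y)  //  \lnot Y, \lnot ((X \lor \lnot Y) \leftrightarrow Y).
      branch 2.1 (add Y, ((X \lor \lnot Y) \leftrightarrow Y)):
        ((X \lor \lnot Y) \leftrightarrow Y): β-rule — branch into (X \lor \lnot Y), Y  //  \lnot (X \lor \lnot Y), \lnot Y.
          branch 2.1.1 (add (X \lor \lnot Y), Y):
            (X \lor \lnot Y): β-rule — branch into X  //  \lnot Y.
              branch 2.1.1.1 (add X):
                ○ open, literals {W=0, X=1, Y=1, Z=1}.
              branch 2.1.1.2 (add \lnot Y):
                × closes — contains both Y and \lnot Y.
          branch 2.1.2 (add \lnot (X \lor \lnot Y), \lnot Y):
            × closes — contains both Y and \lnot Y.
      branch 2.2 (add \lnot Y, \lnot ((X \lor \lnot Y) \leftrightarrow Y)):
        \lnot ((X \lor \lnot Y) \leftrightarrow Y): β-rule — branch into (X \lor \lnot Y), \lnot Y  //  \lnot (X \lor \lnot Y), Y.
          branch 2.2.1 (add (X \lor \lnot Y), \lnot Y):
            (X \lor \lnot Y): β-rule — branch into X  //  \lnot Y.
              branch 2.2.1.1 (add X):
                ○ open, literals {W=0, X=1, Y=0, Z=1}.
              branch 2.2.1.2 (add \lnot Y):
                ○ open, literals {W=0, Y=0, Z=1}.
          branch 2.2.2 (add \lnot (X \lor \lnot Y), Y):
            × closes — contains both Y and \lnot Y.
9 branches closed, 5 open.
Each open branch fixes some atoms; the unmentioned ones are free. Counting distinct full assignments: branch {W=1, X=0, Y=1} (Z) contributes 2 new; branch {X=0, Y=1, Z=0} (W) contributes 1 new; branch {W=0, X=1, Y=1, Z=1} (none free) contributes 1 new; branch {W=0, X=1, Y=0, Z=1} (none free) contributes 1 new; branch {W=0, Y=0, Z=1} (X) contributes 1 new. Total: 6.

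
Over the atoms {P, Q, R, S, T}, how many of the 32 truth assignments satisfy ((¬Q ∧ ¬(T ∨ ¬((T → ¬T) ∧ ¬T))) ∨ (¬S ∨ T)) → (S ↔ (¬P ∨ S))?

Initial set: {(((¬Q ∧ ¬(T ∨ ¬((T → ¬T) ∧ ¬T))) ∨ (¬S ∨ T)) → (S ↔ (¬P ∨ S)))}.
(((¬Q ∧ ¬(T ∨ ¬((T → ¬T) ∧ ¬T))) ∨ (¬S ∨ T)) → (S ↔ (¬P ∨ S))): β-rule — branch into ¬((¬Q ∧ ¬(T ∨ ¬((T → ¬T) ∧ ¬T))) ∨ (¬S ∨ T))  //  (S ↔ (¬P ∨ S)).
  branch 1 (add ¬((¬Q ∧ ¬(T ∨ ¬((T → ¬T) ∧ ¬T))) ∨ (¬S ∨ T))):
    ¬((¬Q ∧ ¬(T ∨ ¬((T → ¬T) ∧ ¬T))) ∨ (¬S ∨ T)): α-rule — add ¬(¬Q ∧ ¬(T ∨ ¬((T → ¬T) ∧ ¬T))), ¬(¬S ∨ T).
    ¬(¬S ∨ T): α-rule — add ¬¬S, ¬T.
    ¬(¬Q ∧ ¬(T ∨ ¬((T → ¬T) ∧ ¬T))): β-rule — branch into ¬¬Q  //  ¬¬(T ∨ ¬((T → ¬T) ∧ ¬T)).
      branch 1.1 (add ¬¬Q):
        ○ open, literals {Q=T, S=T, T=F}.
      branch 1.2 (add ¬¬(T ∨ ¬((T → ¬T) ∧ ¬T))):
        ¬¬(T ∨ ¬((T → ¬T) ∧ ¬T)): β-rule — branch into T  //  ¬((T → ¬T) ∧ ¬T).
          branch 1.2.1 (add T):
            × closes — contains both T and ¬T.
          branch 1.2.2 (add ¬((T → ¬T) ∧ ¬T)):
            ¬((T → ¬T) ∧ ¬T): β-rule — branch into ¬(T → ¬T)  //  ¬¬T.
              branch 1.2.2.1 (add ¬(T → ¬T)):
                ¬(T → ¬T): α-rule — add T, ¬¬T.
                × closes — contains both T and ¬T.
              branch 1.2.2.2 (add ¬¬T):
                × closes — contains both T and ¬T.
  branch 2 (add (S ↔ (¬P ∨ S))):
    (S ↔ (¬P ∨ S)): β-rule — branch into S, (¬P ∨ S)  //  ¬S, ¬(¬P ∨ S).
      branch 2.1 (add S, (¬P ∨ S)):
        (¬P ∨ S): β-rule — branch into ¬P  //  S.
          branch 2.1.1 (add ¬P):
            ○ open, literals {P=F, S=T}.
          branch 2.1.2 (add S):
            ○ open, literals {S=T}.
      branch 2.2 (add ¬S, ¬(¬P ∨ S)):
        ¬(¬P ∨ S): α-rule — add ¬¬P, ¬S.
        ○ open, literals {P=T, S=F}.
3 branches closed, 4 open.
Each open branch fixes some atoms; the unmentioned ones are free. Counting distinct full assignments: branch {Q=T, S=T, T=F} (P, R) contributes 4 new; branch {P=F, S=T} (Q, R, T) contributes 6 new; branch {S=T} (P, Q, R, T) contributes 6 new; branch {P=T, S=F} (Q, R, T) contributes 8 new. Total: 24.

24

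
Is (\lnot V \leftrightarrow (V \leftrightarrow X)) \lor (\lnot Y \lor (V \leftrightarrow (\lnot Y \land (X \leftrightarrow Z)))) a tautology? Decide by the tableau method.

Not valid

Assume the negation and expand:
Initial set: {\lnot ((\lnot V \leftrightarrow (V \leftrightarrow X)) \lor (\lnot Y \lor (V \leftrightarrow (\lnot Y \land (X \leftrightarrow Z)))))}.
\lnot ((\lnot V \leftrightarrow (V \leftrightarrow X)) \lor (\lnot Y \lor (V \leftrightarrow (\lnot Y \land (X \leftrightarrow Z))))): α-rule — add \lnot (\lnot V \leftrightarrow (V \leftrightarrow X)), \lnot (\lnot Y \lor (V \leftrightarrow (\lnot Y \land (X \leftrightarrow Z)))).
\lnot (\lnot Y \lor (V \leftrightarrow (\lnot Y \land (X \leftrightarrow Z)))): α-rule — add \lnot \lnot Y, \lnot (V \leftrightarrow (\lnot Y \land (X \leftrightarrow Z))).
\lnot (\lnot V \leftrightarrow (V \leftrightarrow X)): β-rule — branch into \lnot V, \lnot (V \leftrightarrow X)  //  \lnot \lnot V, (V \leftrightarrow X).
  branch 1 (add \lnot V, \lnot (V \leftrightarrow X)):
    \lnot (V \leftrightarrow (\lnot Y \land (X \leftrightarrow Z))): β-rule — branch into V, \lnot (\lnot Y \land (X \leftrightarrow Z))  //  \lnot V, (\lnot Y \land (X \leftrightarrow Z)).
      branch 1.1 (add V, \lnot (\lnot Y \land (X \leftrightarrow Z))):
        × closes — contains both V and \lnot V.
      branch 1.2 (add \lnot V, (\lnot Y \land (X \leftrightarrow Z))):
        (\lnot Y \land (X \leftrightarrow Z)): α-rule — add \lnot Y, (X \leftrightarrow Z).
        × closes — contains both Y and \lnot Y.
  branch 2 (add \lnot \lnot V, (V \leftrightarrow X)):
    \lnot (V \leftrightarrow (\lnot Y \land (X \leftrightarrow Z))): β-rule — branch into V, \lnot (\lnot Y \land (X \leftrightarrow Z))  //  \lnot V, (\lnot Y \land (X \leftrightarrow Z)).
      branch 2.1 (add V, \lnot (\lnot Y \land (X \leftrightarrow Z))):
        (V \leftrightarrow X): β-rule — branch into V, X  //  \lnot V, \lnot X.
          branch 2.1.1 (add V, X):
            \lnot (\lnot Y \land (X \leftrightarrow Z)): β-rule — branch into \lnot \lnot Y  //  \lnot (X \leftrightarrow Z).
              branch 2.1.1.1 (add \lnot \lnot Y):
                ○ open, literals {V=T, X=T, Y=T}.
              branch 2.1.1.2 (add \lnot (X \leftrightarrow Z)):
                \lnot (X \leftrightarrow Z): β-rule — branch into X, \lnot Z  //  \lnot X, Z.
                  branch 2.1.1.2.1 (add X, \lnot Z):
                    ○ open, literals {V=T, X=T, Y=T, Z=F}.
                  branch 2.1.1.2.2 (add \lnot X, Z):
                    × closes — contains both X and \lnot X.
          branch 2.1.2 (add \lnot V, \lnot X):
            × closes — contains both V and \lnot V.
      branch 2.2 (add \lnot V, (\lnot Y \land (X \leftrightarrow Z))):
        × closes — contains both V and \lnot V.
5 branches closed, 2 open.
An open branch gives a countermodel: V=T, X=T, Y=T (unmentioned atoms arbitrary); under it the original formula is false.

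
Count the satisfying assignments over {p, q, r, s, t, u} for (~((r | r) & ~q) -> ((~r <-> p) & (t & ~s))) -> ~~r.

Initial set: {((~((r | r) & ~q) -> ((~r <-> p) & (t & ~s))) -> ~~r)}.
((~((r | r) & ~q) -> ((~r <-> p) & (t & ~s))) -> ~~r): β-rule — branch into ~(~((r | r) & ~q) -> ((~r <-> p) & (t & ~s)))  //  ~~r.
  branch 1 (add ~(~((r | r) & ~q) -> ((~r <-> p) & (t & ~s)))):
    ~(~((r | r) & ~q) -> ((~r <-> p) & (t & ~s))): α-rule — add ~((r | r) & ~q), ~((~r <-> p) & (t & ~s)).
    ~((r | r) & ~q): β-rule — branch into ~(r | r)  //  ~~q.
      branch 1.1 (add ~(r | r)):
        ~(r | r): α-rule — add ~r, ~r.
        ~((~r <-> p) & (t & ~s)): β-rule — branch into ~(~r <-> p)  //  ~(t & ~s).
          branch 1.1.1 (add ~(~r <-> p)):
            ~(~r <-> p): β-rule — branch into ~r, ~p  //  ~~r, p.
              branch 1.1.1.1 (add ~r, ~p):
                ○ open, literals {p=0, r=0}.
              branch 1.1.1.2 (add ~~r, p):
                × closes — contains both r and ~r.
          branch 1.1.2 (add ~(t & ~s)):
            ~(t & ~s): β-rule — branch into ~t  //  ~~s.
              branch 1.1.2.1 (add ~t):
                ○ open, literals {r=0, t=0}.
              branch 1.1.2.2 (add ~~s):
                ○ open, literals {r=0, s=1}.
      branch 1.2 (add ~~q):
        ~((~r <-> p) & (t & ~s)): β-rule — branch into ~(~r <-> p)  //  ~(t & ~s).
          branch 1.2.1 (add ~(~r <-> p)):
            ~(~r <-> p): β-rule — branch into ~r, ~p  //  ~~r, p.
              branch 1.2.1.1 (add ~r, ~p):
                ○ open, literals {p=0, q=1, r=0}.
              branch 1.2.1.2 (add ~~r, p):
                ○ open, literals {p=1, q=1, r=1}.
          branch 1.2.2 (add ~(t & ~s)):
            ~(t & ~s): β-rule — branch into ~t  //  ~~s.
              branch 1.2.2.1 (add ~t):
                ○ open, literals {q=1, t=0}.
              branch 1.2.2.2 (add ~~s):
                ○ open, literals {q=1, s=1}.
  branch 2 (add ~~r):
    ~~r: drop double negation, giving r.
    ○ open, literals {r=1}.
1 branch closed, 8 open.
Each open branch fixes some atoms; the unmentioned ones are free. Counting distinct full assignments: branch {p=0, r=0} (q, s, t, u) contributes 16 new; branch {r=0, t=0} (p, q, s, u) contributes 8 new; branch {r=0, s=1} (p, q, t, u) contributes 4 new; branch {p=0, q=1, r=0} (s, t, u) contributes 0 new; branch {p=1, q=1, r=1} (s, t, u) contributes 8 new; branch {q=1, t=0} (p, r, s, u) contributes 4 new; branch {q=1, s=1} (p, r, t, u) contributes 2 new; branch {r=1} (p, q, s, t, u) contributes 18 new. Total: 60.

60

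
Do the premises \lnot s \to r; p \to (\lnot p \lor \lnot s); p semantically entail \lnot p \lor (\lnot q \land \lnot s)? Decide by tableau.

No

Initial set: {(\lnot s \to r); (p \to (\lnot p \lor \lnot s)); p; \lnot (\lnot p \lor (\lnot q \land \lnot s))}.
\lnot (\lnot p \lor (\lnot q \land \lnot s)): α-rule — add \lnot \lnot p, \lnot (\lnot q \land \lnot s).
(\lnot s \to r): β-rule — branch into \lnot \lnot s  //  r.
  branch 1 (add \lnot \lnot s):
    (p \to (\lnot p \lor \lnot s)): β-rule — branch into \lnot p  //  (\lnot p \lor \lnot s).
      branch 1.1 (add \lnot p):
        × closes — contains both p and \lnot p.
      branch 1.2 (add (\lnot p \lor \lnot s)):
        \lnot (\lnot q \land \lnot s): β-rule — branch into \lnot \lnot q  //  \lnot \lnot s.
          branch 1.2.1 (add \lnot \lnot q):
            (\lnot p \lor \lnot s): β-rule — branch into \lnot p  //  \lnot s.
              branch 1.2.1.1 (add \lnot p):
                × closes — contains both p and \lnot p.
              branch 1.2.1.2 (add \lnot s):
                × closes — contains both s and \lnot s.
          branch 1.2.2 (add \lnot \lnot s):
            (\lnot p \lor \lnot s): β-rule — branch into \lnot p  //  \lnot s.
              branch 1.2.2.1 (add \lnot p):
                × closes — contains both p and \lnot p.
              branch 1.2.2.2 (add \lnot s):
                × closes — contains both s and \lnot s.
  branch 2 (add r):
    (p \to (\lnot p \lor \lnot s)): β-rule — branch into \lnot p  //  (\lnot p \lor \lnot s).
      branch 2.1 (add \lnot p):
        × closes — contains both p and \lnot p.
      branch 2.2 (add (\lnot p \lor \lnot s)):
        \lnot (\lnot q \land \lnot s): β-rule — branch into \lnot \lnot q  //  \lnot \lnot s.
          branch 2.2.1 (add \lnot \lnot q):
            (\lnot p \lor \lnot s): β-rule — branch into \lnot p  //  \lnot s.
              branch 2.2.1.1 (add \lnot p):
                × closes — contains both p and \lnot p.
              branch 2.2.1.2 (add \lnot s):
                ○ open, literals {p=1, q=1, r=1, s=0}.
          branch 2.2.2 (add \lnot \lnot s):
            (\lnot p \lor \lnot s): β-rule — branch into \lnot p  //  \lnot s.
              branch 2.2.2.1 (add \lnot p):
                × closes — contains both p and \lnot p.
              branch 2.2.2.2 (add \lnot s):
                × closes — contains both s and \lnot s.
9 branches closed, 1 open.
An open branch gives a countermodel: p=1, q=1, r=1, s=0 (unmentioned atoms arbitrary); the premises hold there but the conclusion fails.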